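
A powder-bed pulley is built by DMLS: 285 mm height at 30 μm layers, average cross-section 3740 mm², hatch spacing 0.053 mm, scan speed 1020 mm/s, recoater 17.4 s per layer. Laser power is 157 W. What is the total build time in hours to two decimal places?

228.48 hours

Layers = ⌈285/0.03⌉ = 9500.
Hatch length per layer = 3740 / 0.053, so 70566 mm.
Per-layer scan time = 70566 / 1020, so 69.1824 s.
Layer cycle = 69.1824 + 17.4, so 86.5824 s.
Total: 9500 × 86.5824 s = 822532.8 s → 228.48 hours.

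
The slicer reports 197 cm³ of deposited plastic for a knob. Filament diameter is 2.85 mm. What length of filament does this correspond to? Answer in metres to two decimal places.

30.88 m

Cross-section of 2.85 mm filament: π·(2.85/2)² = 6.3794 mm².
Length = 197 cm³ / 6.3794 mm² = 197000 / 6.3794 = 30880.65 mm = 30.88 m.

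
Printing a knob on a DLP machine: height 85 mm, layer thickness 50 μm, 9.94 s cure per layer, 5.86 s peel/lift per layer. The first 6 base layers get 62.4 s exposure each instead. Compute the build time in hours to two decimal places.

7.55 hours

Layer count = ceil(85 / 0.05) = 1700.
Base layers = 6 × (62.4 + 5.86) = 409.56 s.
Normal layers = 1694 × (9.94 + 5.86), so 26765.2 s.
Total = 409.56 + 26765.2 = 27174.76 s = 7.55 hours.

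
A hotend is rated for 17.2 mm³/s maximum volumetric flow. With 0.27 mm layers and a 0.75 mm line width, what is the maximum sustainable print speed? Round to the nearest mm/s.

85 mm/s

Extrusion cross-section = 0.27 × 0.75, so 0.2025 mm².
Max speed = 17.2 / 0.2025 = 84.94 ≈ 85 mm/s.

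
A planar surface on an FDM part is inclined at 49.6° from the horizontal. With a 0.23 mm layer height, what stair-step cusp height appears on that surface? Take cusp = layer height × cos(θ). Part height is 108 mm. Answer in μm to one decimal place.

cos(49.6°) = 0.6481, so cusp = 0.23 × 0.6481 = 0.149063 mm → 149.1 μm.

149.1 μm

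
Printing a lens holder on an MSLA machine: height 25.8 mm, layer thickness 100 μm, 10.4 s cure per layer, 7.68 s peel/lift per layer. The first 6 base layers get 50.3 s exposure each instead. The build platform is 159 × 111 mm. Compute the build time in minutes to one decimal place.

81.7 minutes

Number of layers: 25.8 / 0.1 → 258 (rounded up).
Bottom layers = 6 × (50.3 + 7.68), so 347.88 s.
Remaining layers = 252 × (10.4 + 7.68) = 4556.16 s.
Total = 347.88 + 4556.16 = 4904.04 s = 81.7 minutes.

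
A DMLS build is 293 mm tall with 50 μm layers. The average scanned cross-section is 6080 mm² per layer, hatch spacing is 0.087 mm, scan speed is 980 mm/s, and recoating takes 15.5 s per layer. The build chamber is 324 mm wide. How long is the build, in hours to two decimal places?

141.31 hours

Number of layers: 293 / 0.05 → 5860 (rounded up).
Hatch length per layer = 6080 / 0.087, so 69885.1 mm.
Laser time per layer = 69885.1 / 980 = 71.3113 s.
Time per layer: 71.3113 + 15.5 → 86.8113 s.
5860 layers × 86.8113 s/layer = 508714.218 s, i.e. 141.31 hours.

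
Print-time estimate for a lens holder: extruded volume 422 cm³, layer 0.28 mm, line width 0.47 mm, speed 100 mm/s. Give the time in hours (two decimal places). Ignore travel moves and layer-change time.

Line area = 0.28 × 0.47, so 0.1316 mm².
Path length: 422000 mm³ / 0.1316 mm² → 3206686.9 mm.
Extrusion time = 3206686.9 / 100 = 32066.9 s.
32066.9 s = 8.91 hours.

8.91 hours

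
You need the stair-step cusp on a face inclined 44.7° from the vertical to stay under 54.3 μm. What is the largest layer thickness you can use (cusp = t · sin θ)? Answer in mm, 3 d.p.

Layer height = cusp / sin(44.7°) = 0.0543 / 0.7034 = 0.077 mm.

0.077 mm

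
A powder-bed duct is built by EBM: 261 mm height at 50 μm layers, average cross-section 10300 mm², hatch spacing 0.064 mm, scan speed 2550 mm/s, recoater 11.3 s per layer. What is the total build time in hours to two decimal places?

Layers = ⌈261/0.05⌉ = 5220.
Hatch length per layer: 10300 / 0.064 → 160937.5 mm.
Beam time per layer = 160937.5 / 2550, so 63.1127 s.
Layer cycle = 63.1127 + 11.3, so 74.4127 s.
5220 layers × 74.4127 s/layer = 388434.294 s, i.e. 107.90 hours.

107.90 hours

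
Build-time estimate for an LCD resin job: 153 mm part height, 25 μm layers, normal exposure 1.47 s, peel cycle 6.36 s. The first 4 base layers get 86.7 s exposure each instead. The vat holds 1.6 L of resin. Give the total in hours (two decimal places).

13.41 hours

Number of layers: 153 / 0.025 → 6120 (rounded up).
Burn-in layers = 4 × (86.7 + 6.36), so 372.24 s.
Remaining layers = 6116 × (1.47 + 6.36), so 47888.28 s.
Sum: 372.24 + 47888.28 = 48260.52 s → 13.41 hours.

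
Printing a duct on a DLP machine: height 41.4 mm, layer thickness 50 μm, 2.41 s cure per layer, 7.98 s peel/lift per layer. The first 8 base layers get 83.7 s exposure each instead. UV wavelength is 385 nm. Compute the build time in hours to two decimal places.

Layer count = ceil(41.4 / 0.05) = 828.
Burn-in layers = 8 × (83.7 + 7.98), so 733.44 s.
Normal layers: 820 × (2.41 + 7.98) → 8519.8 s.
Sum: 733.44 + 8519.8 = 9253.24 s → 2.57 hours.

2.57 hours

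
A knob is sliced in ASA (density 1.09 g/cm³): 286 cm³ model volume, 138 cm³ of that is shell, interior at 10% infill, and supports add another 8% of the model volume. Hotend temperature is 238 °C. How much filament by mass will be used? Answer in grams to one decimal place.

191.5 g

Infill region: 286 − 138 → 148 cm³.
Infill volume = 0.10 × 148, so 14.8 cm³.
Support = 0.08 × 286 = 22.88 cm³.
Total printed volume = 138 + 14.8 + 22.88, so 175.68 cm³.
Mass: 175.68 × 1.09 → 191.4912 g.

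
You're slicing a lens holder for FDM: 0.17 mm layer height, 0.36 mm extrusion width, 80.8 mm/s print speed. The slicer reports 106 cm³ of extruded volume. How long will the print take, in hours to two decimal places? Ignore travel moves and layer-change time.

Line area = 0.17 × 0.36, so 0.0612 mm².
Path length: 106000 mm³ / 0.0612 mm² → 1732026.1 mm.
Extrusion time = 1732026.1 / 80.8 = 21436 s.
21436 s = 5.95 hours.

5.95 hours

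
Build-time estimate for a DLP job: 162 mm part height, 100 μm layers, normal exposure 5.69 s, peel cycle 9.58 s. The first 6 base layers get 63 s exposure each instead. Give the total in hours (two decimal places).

Layer count = ceil(162 / 0.1) = 1620.
Base layers: 6 × (63 + 9.58) → 435.48 s.
Normal layers = 1614 × (5.69 + 9.58), so 24645.78 s.
Total = 435.48 + 24645.78 = 25081.26 s = 6.97 hours.

6.97 hours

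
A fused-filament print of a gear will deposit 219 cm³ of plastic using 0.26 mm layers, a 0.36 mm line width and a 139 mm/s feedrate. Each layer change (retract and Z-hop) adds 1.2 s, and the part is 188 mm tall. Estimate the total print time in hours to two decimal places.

4.92 hours

Line area: 0.26 × 0.36 → 0.0936 mm².
Path length: 219000 mm³ / 0.0936 mm² → 2339743.6 mm.
Print-move time = 2339743.6 / 139 = 16832.7 s.
Number of layers: 188 / 0.26 → 724 (rounded up).
Z-hop total = 724 × 1.2, so 868.8 s.
Total = 16832.7 + 868.8 = 17701.5 s = 4.92 hours.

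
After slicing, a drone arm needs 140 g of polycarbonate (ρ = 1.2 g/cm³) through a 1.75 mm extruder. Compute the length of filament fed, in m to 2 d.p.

48.50 m

Volume = 140 g / 1.2 g·cm⁻³ = 116.6667 cm³ = 116666.7 mm³.
Filament cross-section = π × (1.75/2)² = 2.4053 mm².
L = V/A = 116666.7/2.4053 = 48504.01 mm → 48.50 m.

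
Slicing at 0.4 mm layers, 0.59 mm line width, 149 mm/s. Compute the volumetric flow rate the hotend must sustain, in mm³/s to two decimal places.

35.16

A = 0.4 × 0.59, so 0.236 mm².
Volumetric flow = 149 × 0.236 = 35.16 mm³/s.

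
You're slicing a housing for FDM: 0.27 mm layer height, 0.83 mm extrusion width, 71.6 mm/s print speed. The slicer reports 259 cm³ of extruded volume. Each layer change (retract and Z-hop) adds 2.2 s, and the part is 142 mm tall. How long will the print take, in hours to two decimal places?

Bead cross-section: 0.27 × 0.83 → 0.2241 mm².
Total extruded path = 259000/0.2241 = 1155734 mm.
Extrusion time = 1155734 / 71.6 = 16141.5 s.
Layer count = ceil(142 / 0.27) = 526.
Layer-change overhead = 526 × 2.2, so 1157.2 s.
Total = 16141.5 + 1157.2 = 17298.7 s = 4.81 hours.

4.81 hours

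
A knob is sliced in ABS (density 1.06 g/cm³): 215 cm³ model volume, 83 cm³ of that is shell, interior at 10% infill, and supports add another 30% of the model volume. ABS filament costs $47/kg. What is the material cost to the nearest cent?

Volume inside the shell = 215 − 83 = 132 cm³.
Infill volume: 0.10 × 132 → 13.2 cm³.
Support = 0.30 × 215, so 64.5 cm³.
Total printed volume = 83 + 13.2 + 64.5, so 160.7 cm³.
Mass: 160.7 × 1.06 → 170.342 g.
At $47/kg: 170.342/1000 × 47 = $8.01.

$8.01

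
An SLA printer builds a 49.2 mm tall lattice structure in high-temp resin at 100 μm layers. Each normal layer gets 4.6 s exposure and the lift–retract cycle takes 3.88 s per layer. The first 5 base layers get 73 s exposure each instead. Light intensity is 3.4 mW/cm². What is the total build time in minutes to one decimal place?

75.2 minutes

Layer count = ceil(49.2 / 0.1) = 492.
Burn-in layers: 5 × (73 + 3.88) → 384.4 s.
Remaining layers = 487 × (4.6 + 3.88) = 4129.76 s.
Total = 384.4 + 4129.76 = 4514.16 s = 75.2 minutes.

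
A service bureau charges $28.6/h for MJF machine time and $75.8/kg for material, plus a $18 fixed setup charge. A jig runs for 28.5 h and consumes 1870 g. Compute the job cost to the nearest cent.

$974.85

Time charge: 28.6 × 28.5 → $815.10.
Material charge = 75.8 × 1870/1000 = $141.746.
Total = 815.10 + 141.746 + 18 = 974.846 ≈ $974.85.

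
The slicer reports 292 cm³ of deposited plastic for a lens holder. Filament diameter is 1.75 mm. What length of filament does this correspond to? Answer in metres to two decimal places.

A = π r² = π × 0.875² = 2.4053 mm².
L = 292000 mm³ / 2.4053 mm² = 121398.58 mm, i.e. 121.40 m.

121.40 m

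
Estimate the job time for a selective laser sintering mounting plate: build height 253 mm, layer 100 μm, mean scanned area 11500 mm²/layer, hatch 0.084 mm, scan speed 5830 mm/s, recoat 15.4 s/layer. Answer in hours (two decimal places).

27.33 hours

Number of layers: 253 / 0.1 → 2530 (rounded up).
Hatch length per layer = 11500 / 0.084, so 136904.8 mm.
Per-layer scan time = 136904.8 / 5830, so 23.4828 s.
Per-layer time = 23.4828 + 15.4 = 38.8828 s.
Build time = 2530 × 38.8828 = 98373.484 s = 27.33 hours.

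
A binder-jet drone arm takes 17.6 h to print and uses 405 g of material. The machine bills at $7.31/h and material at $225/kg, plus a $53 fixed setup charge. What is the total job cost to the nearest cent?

Machine-time cost = 7.31 × 17.6, so $128.656.
Material cost = 225 × 405/1000, so $91.125.
Adding setup: 128.656 + 91.125 + 53 → 272.781 ≈ $272.78.

$272.78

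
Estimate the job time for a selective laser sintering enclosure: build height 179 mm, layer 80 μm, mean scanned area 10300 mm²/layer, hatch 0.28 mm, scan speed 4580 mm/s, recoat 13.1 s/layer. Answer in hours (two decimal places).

Number of layers: 179 / 0.08 → 2238 (rounded up).
Per-layer scan distance = 10300 / 0.28, so 36785.7 mm.
Per-layer scan time = 36785.7 / 4580 = 8.0318 s.
Time per layer = 8.0318 + 13.1 = 21.1318 s.
Total: 2238 × 21.1318 s = 47292.9684 s → 13.14 hours.

13.14 hours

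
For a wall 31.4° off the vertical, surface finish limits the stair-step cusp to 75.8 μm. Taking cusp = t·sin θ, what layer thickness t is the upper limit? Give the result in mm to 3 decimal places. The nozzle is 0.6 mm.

0.145 mm

Layer height = cusp / sin(31.4°) = 0.0758 / 0.5210 = 0.145 mm.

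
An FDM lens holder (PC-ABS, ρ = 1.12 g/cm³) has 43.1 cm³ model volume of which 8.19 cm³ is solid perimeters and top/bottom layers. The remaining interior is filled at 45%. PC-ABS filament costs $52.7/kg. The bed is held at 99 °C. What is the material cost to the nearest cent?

$1.41

Volume inside the shell: 43.1 − 8.19 → 34.91 cm³.
Deposited infill: 0.45 × 34.91 → 15.7095 cm³.
Total printed volume: 8.19 + 15.7095 → 23.8995 cm³.
Mass = 23.8995 × 1.12 = 26.76744 g.
At $52.7/kg: 26.76744/1000 × 52.7 = $1.41.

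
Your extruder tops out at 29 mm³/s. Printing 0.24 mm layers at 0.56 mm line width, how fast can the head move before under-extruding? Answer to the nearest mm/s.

A: 0.24 × 0.56 → 0.1344 mm².
v_max = Q/A = 29/0.1344 = 215.77 mm/s → 216 mm/s.

216 mm/s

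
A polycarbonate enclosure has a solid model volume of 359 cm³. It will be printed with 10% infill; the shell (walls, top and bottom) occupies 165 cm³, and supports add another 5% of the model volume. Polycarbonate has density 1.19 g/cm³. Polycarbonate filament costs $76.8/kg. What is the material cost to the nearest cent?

Interior volume = 359 − 165, so 194 cm³.
Infill volume = 0.10 × 194, so 19.4 cm³.
Support = 0.05 × 359 = 17.95 cm³.
Total extruded = 165 + 19.4 + 17.95 = 202.35 cm³.
Mass: 202.35 × 1.19 → 240.7965 g.
Cost = 240.7965 g / 1000 × $76.8/kg = $18.49.

$18.49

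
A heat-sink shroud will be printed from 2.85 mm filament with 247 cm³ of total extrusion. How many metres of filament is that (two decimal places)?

38.72 m

A = π r² = π × 1.425² = 6.3794 mm².
L = 247000 mm³ / 6.3794 mm² = 38718.37 mm, i.e. 38.72 m.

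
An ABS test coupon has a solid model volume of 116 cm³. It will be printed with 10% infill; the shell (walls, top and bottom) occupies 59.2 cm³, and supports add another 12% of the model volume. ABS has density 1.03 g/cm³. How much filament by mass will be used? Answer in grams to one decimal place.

Interior volume: 116 − 59.2 → 56.8 cm³.
Infill volume: 0.10 × 56.8 → 5.68 cm³.
Support = 0.12 × 116, so 13.92 cm³.
Total printed volume = 59.2 + 5.68 + 13.92, so 78.8 cm³.
Mass = 78.8 × 1.03, so 81.164 g.

81.2 g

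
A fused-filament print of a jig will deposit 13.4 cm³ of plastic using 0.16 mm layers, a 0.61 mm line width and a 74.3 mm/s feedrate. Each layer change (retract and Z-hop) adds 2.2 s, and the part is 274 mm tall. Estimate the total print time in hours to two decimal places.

Line area = 0.16 × 0.61 = 0.0976 mm².
Path length: 13400 mm³ / 0.0976 mm² → 137295.1 mm.
Time extruding = 137295.1 / 74.3 = 1847.8 s.
Layer count = ceil(274 / 0.16) = 1713.
Non-print overhead = 1713 × 2.2, so 3768.6 s.
Total = 1847.8 + 3768.6 = 5616.4 s = 1.56 hours.

1.56 hours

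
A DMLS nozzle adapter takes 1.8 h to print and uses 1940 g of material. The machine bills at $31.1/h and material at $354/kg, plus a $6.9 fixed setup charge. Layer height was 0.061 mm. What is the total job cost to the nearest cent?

Machine-time cost = 31.1 × 1.8 = $55.98.
Material cost: 354 × 1940/1000 → $686.76.
Total = 55.98 + 686.76 + 6.9 = $749.64.

$749.64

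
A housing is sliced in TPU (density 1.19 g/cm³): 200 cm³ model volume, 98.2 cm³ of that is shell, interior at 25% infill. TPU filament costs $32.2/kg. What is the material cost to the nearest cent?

$4.74

Infill region = 200 − 98.2, so 101.8 cm³.
Deposited infill: 0.25 × 101.8 → 25.45 cm³.
Deposited volume = 98.2 + 25.45 = 123.65 cm³.
Mass = 123.65 × 1.19 = 147.1435 g.
At $32.2/kg: 147.1435/1000 × 32.2 = $4.74.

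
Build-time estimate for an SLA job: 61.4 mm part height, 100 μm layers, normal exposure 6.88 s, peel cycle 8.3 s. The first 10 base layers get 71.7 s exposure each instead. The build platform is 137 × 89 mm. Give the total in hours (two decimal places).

Layer count = ceil(61.4 / 0.1) = 614.
Base layers = 10 × (71.7 + 8.3) = 800 s.
Regular layers: 604 × (6.88 + 8.3) → 9168.72 s.
Total = 800 + 9168.72 = 9968.72 s = 2.77 hours.

2.77 hours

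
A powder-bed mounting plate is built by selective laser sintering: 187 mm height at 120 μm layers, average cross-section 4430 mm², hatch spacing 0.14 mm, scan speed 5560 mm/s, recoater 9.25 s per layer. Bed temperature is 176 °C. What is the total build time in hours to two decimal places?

6.47 hours

Layer count = ceil(187 / 0.12) = 1559.
Scan path per layer = 4430 / 0.14 = 31642.9 mm.
Per-layer scan time = 31642.9 / 5560, so 5.6912 s.
Per-layer time: 5.6912 + 9.25 → 14.9412 s.
Build time = 1559 × 14.9412 = 23293.3308 s = 6.47 hours.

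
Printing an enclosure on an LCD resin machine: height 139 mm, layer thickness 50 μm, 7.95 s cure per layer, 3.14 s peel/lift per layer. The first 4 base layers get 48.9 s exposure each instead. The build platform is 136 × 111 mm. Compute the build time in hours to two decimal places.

8.61 hours

Number of layers: 139 / 0.05 → 2780 (rounded up).
Base layers = 4 × (48.9 + 3.14), so 208.16 s.
Regular layers = 2776 × (7.95 + 3.14) = 30785.84 s.
Total = 208.16 + 30785.84 = 30994 s = 8.61 hours.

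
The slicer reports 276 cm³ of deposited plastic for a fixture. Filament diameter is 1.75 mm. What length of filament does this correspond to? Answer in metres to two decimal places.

Filament cross-section = π × (1.75/2)² = 2.4053 mm².
Length = 276 cm³ / 2.4053 mm² = 276000 / 2.4053 = 114746.6 mm = 114.75 m.

114.75 m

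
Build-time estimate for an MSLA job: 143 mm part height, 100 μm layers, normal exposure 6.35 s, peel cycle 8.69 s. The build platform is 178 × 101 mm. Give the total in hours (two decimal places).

Layers = ⌈143/0.1⌉ = 1430.
Cycle time = 6.35 + 8.69 = 15.04 s.
Build time: 1430 × 15.04 s = 21507.2 s, i.e. 5.97 hours.

5.97 hours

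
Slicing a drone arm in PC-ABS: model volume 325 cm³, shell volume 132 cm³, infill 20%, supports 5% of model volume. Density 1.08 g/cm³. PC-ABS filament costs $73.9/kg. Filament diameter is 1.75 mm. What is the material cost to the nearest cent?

Volume inside the shell = 325 − 132 = 193 cm³.
Deposited infill = 0.20 × 193 = 38.6 cm³.
Support: 0.05 × 325 → 16.25 cm³.
Total printed volume: 132 + 38.6 + 16.25 → 186.85 cm³.
Mass: 186.85 × 1.08 → 201.798 g.
Cost = 201.798 g / 1000 × $73.9/kg = $14.91.

$14.91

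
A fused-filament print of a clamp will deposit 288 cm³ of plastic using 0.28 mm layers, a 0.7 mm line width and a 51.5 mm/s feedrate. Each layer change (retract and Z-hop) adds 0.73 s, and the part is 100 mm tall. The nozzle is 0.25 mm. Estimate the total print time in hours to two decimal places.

Extrusion cross-section: 0.28 × 0.7 → 0.196 mm².
Path length: 288000 mm³ / 0.196 mm² → 1469387.8 mm.
Print-move time = 1469387.8 / 51.5 = 28531.8 s.
Number of layers: 100 / 0.28 → 358 (rounded up).
Non-print overhead = 358 × 0.73 = 261.34 s.
Total = 28531.8 + 261.34 = 28793.14 s = 8.00 hours.

8.00 hours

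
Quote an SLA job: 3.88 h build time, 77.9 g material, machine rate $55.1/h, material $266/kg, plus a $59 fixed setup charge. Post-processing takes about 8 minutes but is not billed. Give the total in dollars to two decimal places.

$293.51

Time charge = 55.1 × 3.88, so $213.788.
Feedstock cost = 266 × 77.9/1000, so $20.7214.
Adding setup: 213.788 + 20.7214 + 59 → 293.5094 ≈ $293.51.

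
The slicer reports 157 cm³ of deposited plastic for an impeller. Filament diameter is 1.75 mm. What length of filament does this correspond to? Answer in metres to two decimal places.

65.27 m

Cross-section of 1.75 mm filament: π·(1.75/2)² = 2.4053 mm².
L = 157000 mm³ / 2.4053 mm² = 65272.52 mm, i.e. 65.27 m.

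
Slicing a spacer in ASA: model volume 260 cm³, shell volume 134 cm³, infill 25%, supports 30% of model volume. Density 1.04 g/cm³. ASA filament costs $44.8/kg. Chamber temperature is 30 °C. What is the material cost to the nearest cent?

Infill region = 260 − 134 = 126 cm³.
Deposited infill = 0.25 × 126 = 31.5 cm³.
Support = 0.30 × 260, so 78 cm³.
Total extruded: 134 + 31.5 + 78 → 243.5 cm³.
Mass: 243.5 × 1.04 → 253.24 g.
Cost = 253.24 g / 1000 × $44.8/kg = $11.35.

$11.35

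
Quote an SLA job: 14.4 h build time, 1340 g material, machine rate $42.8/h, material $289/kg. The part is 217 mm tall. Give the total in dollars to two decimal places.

Time charge: 42.8 × 14.4 → $616.32.
Feedstock cost = 289 × 1340/1000 = $387.26.
Job cost: 616.32 + 387.26 = $1003.58.

$1003.58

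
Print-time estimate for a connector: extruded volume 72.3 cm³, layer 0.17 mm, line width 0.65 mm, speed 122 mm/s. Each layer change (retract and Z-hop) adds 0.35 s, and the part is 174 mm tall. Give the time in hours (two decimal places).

Extrusion cross-section: 0.17 × 0.65 → 0.1105 mm².
Total extruded path = 72300/0.1105 = 654298.6 mm.
Print-move time = 654298.6 / 122 = 5363.1 s.
Number of layers: 174 / 0.17 → 1024 (rounded up).
Z-hop total: 1024 × 0.35 → 358.4 s.
Altogether 5363.1 + 358.4 = 5721.5 s, i.e. 1.59 hours.

1.59 hours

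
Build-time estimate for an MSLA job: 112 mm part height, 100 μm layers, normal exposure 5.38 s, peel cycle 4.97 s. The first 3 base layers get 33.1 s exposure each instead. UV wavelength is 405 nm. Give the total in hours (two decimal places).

Number of layers: 112 / 0.1 → 1120 (rounded up).
Base layers = 3 × (33.1 + 4.97), so 114.21 s.
Regular layers = 1117 × (5.38 + 4.97) = 11560.95 s.
Total = 114.21 + 11560.95 = 11675.16 s = 3.24 hours.

3.24 hours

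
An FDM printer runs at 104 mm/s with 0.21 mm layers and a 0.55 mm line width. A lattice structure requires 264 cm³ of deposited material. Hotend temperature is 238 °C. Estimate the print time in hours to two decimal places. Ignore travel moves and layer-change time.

Line area = 0.21 × 0.55 = 0.1155 mm².
Toolpath length = 264 cm³ / 0.1155 mm² = 264000 / 0.1155 = 2285714.3 mm.
Print-move time = 2285714.3 / 104, so 21978 s.
That's 21978 s → 6.11 hours.

6.11 hours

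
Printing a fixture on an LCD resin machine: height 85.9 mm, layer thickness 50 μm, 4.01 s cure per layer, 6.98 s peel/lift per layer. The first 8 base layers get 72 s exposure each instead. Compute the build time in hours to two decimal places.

5.40 hours

Layers = ⌈85.9/0.05⌉ = 1718.
Burn-in layers: 8 × (72 + 6.98) → 631.84 s.
Regular layers = 1710 × (4.01 + 6.98), so 18792.9 s.
Total = 631.84 + 18792.9 = 19424.74 s = 5.40 hours.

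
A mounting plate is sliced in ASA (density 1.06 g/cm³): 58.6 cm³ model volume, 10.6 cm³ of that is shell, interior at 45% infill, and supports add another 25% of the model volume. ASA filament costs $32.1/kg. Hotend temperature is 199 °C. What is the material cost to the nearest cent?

Interior volume = 58.6 − 10.6, so 48 cm³.
Infill deposited: 0.45 × 48 → 21.6 cm³.
Support = 0.25 × 58.6 = 14.65 cm³.
Total extruded = 10.6 + 21.6 + 14.65 = 46.85 cm³.
Mass = 46.85 × 1.06 = 49.661 g.
At $32.1/kg: 49.661/1000 × 32.1 = $1.59.

$1.59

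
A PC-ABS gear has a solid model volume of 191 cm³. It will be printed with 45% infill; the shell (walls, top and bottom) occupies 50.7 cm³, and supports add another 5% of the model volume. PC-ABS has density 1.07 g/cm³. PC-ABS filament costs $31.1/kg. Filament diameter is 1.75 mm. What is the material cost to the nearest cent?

Volume inside the shell = 191 − 50.7, so 140.3 cm³.
Infill volume = 0.45 × 140.3 = 63.135 cm³.
Support: 0.05 × 191 → 9.55 cm³.
Total printed volume: 50.7 + 63.135 + 9.55 → 123.385 cm³.
Mass: 123.385 × 1.07 → 132.02195 g.
At $31.1/kg: 132.02195/1000 × 31.1 = $4.11.

$4.11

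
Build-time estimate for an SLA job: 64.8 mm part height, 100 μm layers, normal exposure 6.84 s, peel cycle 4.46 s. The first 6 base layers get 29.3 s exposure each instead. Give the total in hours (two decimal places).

Layer count = ceil(64.8 / 0.1) = 648.
Burn-in layers: 6 × (29.3 + 4.46) → 202.56 s.
Remaining layers = 642 × (6.84 + 4.46), so 7254.6 s.
Sum: 202.56 + 7254.6 = 7457.16 s → 2.07 hours.

2.07 hours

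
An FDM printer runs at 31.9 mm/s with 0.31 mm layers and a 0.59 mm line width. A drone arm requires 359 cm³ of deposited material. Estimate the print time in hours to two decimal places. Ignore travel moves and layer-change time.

17.09 hours

Extrusion cross-section: 0.31 × 0.59 → 0.1829 mm².
Path length: 359000 mm³ / 0.1829 mm² → 1962821.2 mm.
Print-move time = 1962821.2 / 31.9, so 61530.4 s.
Converting: 61530.4 s = 17.09 hours.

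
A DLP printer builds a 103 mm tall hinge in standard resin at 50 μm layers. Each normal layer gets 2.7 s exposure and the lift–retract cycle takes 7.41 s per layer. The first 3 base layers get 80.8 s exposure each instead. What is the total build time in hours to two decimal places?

5.85 hours

Layer count = ceil(103 / 0.05) = 2060.
Base layers = 3 × (80.8 + 7.41), so 264.63 s.
Normal layers = 2057 × (2.7 + 7.41) = 20796.27 s.
Sum: 264.63 + 20796.27 = 21060.9 s → 5.85 hours.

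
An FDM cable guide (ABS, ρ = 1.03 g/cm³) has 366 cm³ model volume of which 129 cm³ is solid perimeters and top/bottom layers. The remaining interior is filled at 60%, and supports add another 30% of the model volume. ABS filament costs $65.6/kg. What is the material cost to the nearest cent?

Volume inside the shell = 366 − 129, so 237 cm³.
Infill deposited = 0.60 × 237 = 142.2 cm³.
Support = 0.30 × 366 = 109.8 cm³.
Total extruded = 129 + 142.2 + 109.8, so 381 cm³.
Mass = 381 × 1.03 = 392.43 g.
At $65.6/kg: 392.43/1000 × 65.6 = $25.74.

$25.74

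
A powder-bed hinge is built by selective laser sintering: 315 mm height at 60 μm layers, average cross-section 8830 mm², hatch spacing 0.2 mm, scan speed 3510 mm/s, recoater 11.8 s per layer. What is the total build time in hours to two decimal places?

35.55 hours

Layers = ⌈315/0.06⌉ = 5250.
Scan path per layer = 8830 / 0.2, so 44150 mm.
Per-layer scan time = 44150 / 3510 = 12.5783 s.
Per-layer time: 12.5783 + 11.8 → 24.3783 s.
Total: 5250 × 24.3783 s = 127986.075 s → 35.55 hours.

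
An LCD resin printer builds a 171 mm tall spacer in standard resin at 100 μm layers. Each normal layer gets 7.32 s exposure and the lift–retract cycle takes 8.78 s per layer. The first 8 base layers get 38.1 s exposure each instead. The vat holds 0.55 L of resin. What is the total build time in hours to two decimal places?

Layers = ⌈171/0.1⌉ = 1710.
Base layers = 8 × (38.1 + 8.78), so 375.04 s.
Regular layers = 1702 × (7.32 + 8.78), so 27402.2 s.
Total = 375.04 + 27402.2 = 27777.24 s = 7.72 hours.

7.72 hours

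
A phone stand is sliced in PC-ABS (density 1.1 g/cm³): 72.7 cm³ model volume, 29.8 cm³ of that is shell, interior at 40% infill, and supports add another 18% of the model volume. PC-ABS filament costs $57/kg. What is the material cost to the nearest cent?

$3.76

Interior volume: 72.7 − 29.8 → 42.9 cm³.
Deposited infill = 0.40 × 42.9, so 17.16 cm³.
Support = 0.18 × 72.7 = 13.086 cm³.
Total printed volume = 29.8 + 17.16 + 13.086, so 60.046 cm³.
Mass: 60.046 × 1.1 → 66.0506 g.
At $57/kg: 66.0506/1000 × 57 = $3.76.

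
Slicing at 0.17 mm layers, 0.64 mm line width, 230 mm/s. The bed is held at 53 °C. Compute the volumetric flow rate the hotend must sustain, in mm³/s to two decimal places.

25.02

Bead cross-section = 0.17 × 0.64, so 0.1088 mm².
Q = v·A = 230 × 0.1088 = 25.02 mm³/s.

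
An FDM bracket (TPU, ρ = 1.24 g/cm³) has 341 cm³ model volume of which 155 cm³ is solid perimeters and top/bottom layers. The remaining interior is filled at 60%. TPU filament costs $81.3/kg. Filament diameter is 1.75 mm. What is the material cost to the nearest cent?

$26.88

Infill region = 341 − 155 = 186 cm³.
Infill deposited: 0.60 × 186 → 111.6 cm³.
Total printed volume: 155 + 111.6 → 266.6 cm³.
Mass = 266.6 × 1.24, so 330.584 g.
At $81.3/kg: 330.584/1000 × 81.3 = $26.88.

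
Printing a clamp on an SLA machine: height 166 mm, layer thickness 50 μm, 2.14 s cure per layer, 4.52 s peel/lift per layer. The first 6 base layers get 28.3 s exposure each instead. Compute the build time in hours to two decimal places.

6.19 hours

Number of layers: 166 / 0.05 → 3320 (rounded up).
Base layers = 6 × (28.3 + 4.52), so 196.92 s.
Regular layers = 3314 × (2.14 + 4.52), so 22071.24 s.
Total = 196.92 + 22071.24 = 22268.16 s = 6.19 hours.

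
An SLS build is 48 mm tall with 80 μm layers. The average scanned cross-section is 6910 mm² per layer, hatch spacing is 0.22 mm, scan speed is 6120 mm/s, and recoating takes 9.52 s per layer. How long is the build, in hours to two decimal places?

2.44 hours

Layer count = ceil(48 / 0.08) = 600.
Hatch length per layer: 6910 / 0.22 → 31409.1 mm.
Laser time per layer: 31409.1 / 6120 → 5.1322 s.
Time per layer = 5.1322 + 9.52 = 14.6522 s.
600 layers × 14.6522 s/layer = 8791.32 s, i.e. 2.44 hours.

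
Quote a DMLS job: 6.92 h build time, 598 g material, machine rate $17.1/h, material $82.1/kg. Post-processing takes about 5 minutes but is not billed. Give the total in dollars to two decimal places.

Machine-time cost = 17.1 × 6.92, so $118.332.
Feedstock cost = 82.1 × 598/1000 = $49.0958.
Total = 118.332 + 49.0958 = 167.4278 ≈ $167.43.

$167.43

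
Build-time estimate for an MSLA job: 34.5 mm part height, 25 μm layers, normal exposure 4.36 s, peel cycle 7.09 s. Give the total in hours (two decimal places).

4.39 hours

Layer count = ceil(34.5 / 0.025) = 1380.
Cycle time = 4.36 + 7.09 = 11.45 s.
Build time: 1380 × 11.45 s = 15801 s, i.e. 4.39 hours.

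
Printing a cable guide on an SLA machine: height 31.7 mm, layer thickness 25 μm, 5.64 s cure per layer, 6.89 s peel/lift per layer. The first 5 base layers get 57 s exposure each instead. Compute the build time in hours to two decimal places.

4.48 hours

Layers = ⌈31.7/0.025⌉ = 1268.
Base layers = 5 × (57 + 6.89), so 319.45 s.
Remaining layers = 1263 × (5.64 + 6.89), so 15825.39 s.
Sum: 319.45 + 15825.39 = 16144.84 s → 4.48 hours.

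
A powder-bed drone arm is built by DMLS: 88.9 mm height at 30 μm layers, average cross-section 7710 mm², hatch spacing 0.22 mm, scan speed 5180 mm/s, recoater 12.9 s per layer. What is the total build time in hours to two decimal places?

16.19 hours

Number of layers: 88.9 / 0.03 → 2964 (rounded up).
Hatch length per layer: 7710 / 0.22 → 35045.5 mm.
Scan time per layer: 35045.5 / 5180 → 6.7655 s.
Time per layer: 6.7655 + 12.9 → 19.6655 s.
Build time = 2964 × 19.6655 = 58288.542 s = 16.19 hours.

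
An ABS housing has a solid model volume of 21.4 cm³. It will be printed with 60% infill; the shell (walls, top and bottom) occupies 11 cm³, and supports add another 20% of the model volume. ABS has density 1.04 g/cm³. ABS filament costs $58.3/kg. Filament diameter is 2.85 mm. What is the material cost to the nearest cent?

$1.30

Interior volume = 21.4 − 11, so 10.4 cm³.
Deposited infill = 0.60 × 10.4, so 6.24 cm³.
Support: 0.20 × 21.4 → 4.28 cm³.
Total printed volume = 11 + 6.24 + 4.28 = 21.52 cm³.
Mass = 21.52 × 1.04 = 22.3808 g.
At $58.3/kg: 22.3808/1000 × 58.3 = $1.30.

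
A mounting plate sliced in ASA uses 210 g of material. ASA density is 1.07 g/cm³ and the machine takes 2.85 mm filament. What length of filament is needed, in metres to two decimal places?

30.76 m

Volume = 210 g / 1.07 g·cm⁻³ = 196.2617 cm³ = 196261.7 mm³.
Filament cross-section = π × (2.85/2)² = 6.3794 mm².
Length = 196261.7 / 6.3794 = 30764.92 mm = 30.76 m.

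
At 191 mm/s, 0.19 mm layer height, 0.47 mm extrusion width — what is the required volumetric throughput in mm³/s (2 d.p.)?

17.06

Extrusion cross-section: 0.19 × 0.47 → 0.0893 mm².
Q = v·A = 191 × 0.0893 = 17.06 mm³/s.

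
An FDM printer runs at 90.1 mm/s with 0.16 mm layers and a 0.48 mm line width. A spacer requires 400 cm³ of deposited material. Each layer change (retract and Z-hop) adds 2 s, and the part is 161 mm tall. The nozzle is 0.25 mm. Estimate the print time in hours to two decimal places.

Bead cross-section: 0.16 × 0.48 → 0.0768 mm².
Path length: 400000 mm³ / 0.0768 mm² → 5208333.3 mm.
Extrusion time: 5208333.3 / 90.1 → 57806.1 s.
Layer count = ceil(161 / 0.16) = 1007.
Z-hop total = 1007 × 2 = 2014 s.
Altogether 57806.1 + 2014 = 59820.1 s, i.e. 16.62 hours.

16.62 hours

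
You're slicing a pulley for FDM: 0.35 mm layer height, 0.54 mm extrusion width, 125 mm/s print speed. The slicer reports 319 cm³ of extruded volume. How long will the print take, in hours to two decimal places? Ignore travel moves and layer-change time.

3.75 hours

Line area = 0.35 × 0.54 = 0.189 mm².
Total extruded path = 319000/0.189 = 1687830.7 mm.
Time extruding: 1687830.7 / 125 → 13502.6 s.
In the requested units: 13502.6 s = 3.75 hours.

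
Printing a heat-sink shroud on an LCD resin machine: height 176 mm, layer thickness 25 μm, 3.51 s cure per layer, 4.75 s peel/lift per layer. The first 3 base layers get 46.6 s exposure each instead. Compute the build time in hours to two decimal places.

Layers = ⌈176/0.025⌉ = 7040.
Burn-in layers = 3 × (46.6 + 4.75), so 154.05 s.
Remaining layers: 7037 × (3.51 + 4.75) → 58125.62 s.
Total = 154.05 + 58125.62 = 58279.67 s = 16.19 hours.

16.19 hours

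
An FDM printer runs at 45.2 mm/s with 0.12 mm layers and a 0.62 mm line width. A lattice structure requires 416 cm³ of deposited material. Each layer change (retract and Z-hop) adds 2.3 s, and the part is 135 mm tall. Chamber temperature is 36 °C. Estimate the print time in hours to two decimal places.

Extrusion cross-section: 0.12 × 0.62 → 0.0744 mm².
Path length: 416000 mm³ / 0.0744 mm² → 5591397.8 mm.
Extrusion time: 5591397.8 / 45.2 → 123703.5 s.
Layer count = ceil(135 / 0.12) = 1125.
Z-hop total = 1125 × 2.3, so 2587.5 s.
Total = 123703.5 + 2587.5 = 126291 s = 35.08 hours.

35.08 hours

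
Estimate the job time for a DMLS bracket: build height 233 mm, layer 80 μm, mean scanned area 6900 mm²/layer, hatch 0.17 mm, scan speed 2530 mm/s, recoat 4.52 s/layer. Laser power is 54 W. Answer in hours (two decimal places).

16.64 hours

Layers = ⌈233/0.08⌉ = 2913.
Scan path per layer: 6900 / 0.17 → 40588.2 mm.
Scan time per layer = 40588.2 / 2530, so 16.0428 s.
Per-layer time: 16.0428 + 4.52 → 20.5628 s.
2913 layers × 20.5628 s/layer = 59899.4364 s, i.e. 16.64 hours.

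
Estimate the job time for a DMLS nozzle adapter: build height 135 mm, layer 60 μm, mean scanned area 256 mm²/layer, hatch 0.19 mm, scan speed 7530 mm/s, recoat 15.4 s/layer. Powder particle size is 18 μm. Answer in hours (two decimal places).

Layers = ⌈135/0.06⌉ = 2250.
Scan path per layer: 256 / 0.19 → 1347.4 mm.
Per-layer scan time: 1347.4 / 7530 → 0.1789 s.
Per-layer time = 0.1789 + 15.4, so 15.5789 s.
Build time = 2250 × 15.5789 = 35052.525 s = 9.74 hours.

9.74 hours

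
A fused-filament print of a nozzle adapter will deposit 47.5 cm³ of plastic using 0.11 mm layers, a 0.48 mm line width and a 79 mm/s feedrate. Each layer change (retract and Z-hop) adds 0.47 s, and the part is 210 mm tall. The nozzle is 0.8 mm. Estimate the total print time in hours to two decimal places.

Extrusion cross-section = 0.11 × 0.48 = 0.0528 mm².
Path length: 47500 mm³ / 0.0528 mm² → 899621.2 mm.
Extrusion time: 899621.2 / 79 → 11387.6 s.
Number of layers: 210 / 0.11 → 1910 (rounded up).
Non-print overhead = 1910 × 0.47 = 897.7 s.
Total = 11387.6 + 897.7 = 12285.3 s = 3.41 hours.

3.41 hours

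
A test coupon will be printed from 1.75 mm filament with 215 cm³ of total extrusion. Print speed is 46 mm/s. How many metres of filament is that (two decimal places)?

A = π r² = π × 0.875² = 2.4053 mm².
L = 215000 mm³ / 2.4053 mm² = 89385.94 mm, i.e. 89.39 m.

89.39 m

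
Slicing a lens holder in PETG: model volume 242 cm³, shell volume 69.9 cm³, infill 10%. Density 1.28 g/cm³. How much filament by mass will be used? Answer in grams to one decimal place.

Infill region = 242 − 69.9, so 172.1 cm³.
Infill deposited = 0.10 × 172.1, so 17.21 cm³.
Total printed volume = 69.9 + 17.21, so 87.11 cm³.
Mass = 87.11 × 1.28 = 111.5008 g.

111.5 g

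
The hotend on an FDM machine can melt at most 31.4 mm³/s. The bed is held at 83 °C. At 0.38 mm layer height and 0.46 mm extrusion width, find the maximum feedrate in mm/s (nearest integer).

180 mm/s

Bead cross-section = 0.38 × 0.46, so 0.1748 mm².
v_max = Q/A = 31.4/0.1748 = 179.63 mm/s → 180 mm/s.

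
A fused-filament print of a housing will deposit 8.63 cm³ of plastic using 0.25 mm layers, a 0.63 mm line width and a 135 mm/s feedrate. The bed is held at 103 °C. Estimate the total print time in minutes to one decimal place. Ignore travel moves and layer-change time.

6.8 minutes

Bead cross-section = 0.25 × 0.63 = 0.1575 mm².
Toolpath length = 8.63 cm³ / 0.1575 mm² = 8630 / 0.1575 = 54793.7 mm.
Print-move time = 54793.7 / 135 = 405.9 s.
405.9 s = 6.8 minutes.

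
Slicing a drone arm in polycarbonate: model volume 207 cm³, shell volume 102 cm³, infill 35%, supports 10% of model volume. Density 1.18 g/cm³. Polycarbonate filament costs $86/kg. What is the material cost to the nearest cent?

$16.18

Infill region: 207 − 102 → 105 cm³.
Infill deposited = 0.35 × 105, so 36.75 cm³.
Support = 0.10 × 207 = 20.7 cm³.
Total extruded = 102 + 36.75 + 20.7 = 159.45 cm³.
Mass: 159.45 × 1.18 → 188.151 g.
Cost = 188.151 g / 1000 × $86/kg = $16.18.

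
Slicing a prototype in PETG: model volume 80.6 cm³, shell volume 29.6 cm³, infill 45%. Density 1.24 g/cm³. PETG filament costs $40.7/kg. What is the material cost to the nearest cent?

$2.65

Infill region = 80.6 − 29.6 = 51 cm³.
Deposited infill: 0.45 × 51 → 22.95 cm³.
Total extruded = 29.6 + 22.95, so 52.55 cm³.
Mass = 52.55 × 1.24 = 65.162 g.
At $40.7/kg: 65.162/1000 × 40.7 = $2.65.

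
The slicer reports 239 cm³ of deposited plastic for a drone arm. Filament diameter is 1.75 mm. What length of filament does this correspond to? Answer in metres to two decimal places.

A = π r² = π × 0.875² = 2.4053 mm².
Length = 239 cm³ / 2.4053 mm² = 239000 / 2.4053 = 99363.9 mm = 99.36 m.

99.36 m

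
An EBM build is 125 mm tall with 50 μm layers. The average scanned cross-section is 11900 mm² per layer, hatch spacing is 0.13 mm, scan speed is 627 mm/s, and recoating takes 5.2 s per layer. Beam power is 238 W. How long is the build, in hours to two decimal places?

Number of layers: 125 / 0.05 → 2500 (rounded up).
Scan path per layer = 11900 / 0.13, so 91538.5 mm.
Beam time per layer = 91538.5 / 627 = 145.9944 s.
Time per layer = 145.9944 + 5.2 = 151.1944 s.
Build time = 2500 × 151.1944 = 377986 s = 105.00 hours.

105.00 hours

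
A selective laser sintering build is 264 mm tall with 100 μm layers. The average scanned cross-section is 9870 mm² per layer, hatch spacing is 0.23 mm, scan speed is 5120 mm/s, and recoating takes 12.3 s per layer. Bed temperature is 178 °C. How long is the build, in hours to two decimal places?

15.17 hours

Layers = ⌈264/0.1⌉ = 2640.
Per-layer scan distance = 9870 / 0.23 = 42913 mm.
Per-layer scan time = 42913 / 5120, so 8.3814 s.
Layer cycle: 8.3814 + 12.3 → 20.6814 s.
Build time = 2640 × 20.6814 = 54598.896 s = 15.17 hours.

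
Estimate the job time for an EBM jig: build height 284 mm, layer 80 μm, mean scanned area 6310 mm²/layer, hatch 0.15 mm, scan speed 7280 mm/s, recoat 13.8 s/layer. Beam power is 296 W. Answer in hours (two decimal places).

19.31 hours

Layer count = ceil(284 / 0.08) = 3550.
Scan path per layer: 6310 / 0.15 → 42066.7 mm.
Scan time per layer = 42066.7 / 7280 = 5.7784 s.
Time per layer = 5.7784 + 13.8, so 19.5784 s.
Build time = 3550 × 19.5784 = 69503.32 s = 19.31 hours.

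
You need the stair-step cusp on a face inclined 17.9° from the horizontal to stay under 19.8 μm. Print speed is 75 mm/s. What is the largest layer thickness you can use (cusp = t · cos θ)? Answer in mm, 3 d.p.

0.021 mm

cos(17.9°) = 0.9516; t_max = 0.0198/0.9516 = 0.021 mm.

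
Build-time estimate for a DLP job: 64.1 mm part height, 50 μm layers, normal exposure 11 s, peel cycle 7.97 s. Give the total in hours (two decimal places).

6.76 hours

Layer count = ceil(64.1 / 0.05) = 1282.
Each layer takes = 11 + 7.97, so 18.97 s.
Build time: 1282 × 18.97 s = 24319.54 s, i.e. 6.76 hours.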